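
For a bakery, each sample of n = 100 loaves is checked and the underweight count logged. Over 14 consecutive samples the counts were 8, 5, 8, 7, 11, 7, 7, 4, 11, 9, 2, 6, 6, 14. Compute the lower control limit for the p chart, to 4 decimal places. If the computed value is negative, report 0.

0.0000

p̄ = Σdᵢ / (k·n) = 105 / (14 × 100) = 0.07500
LCL = p̄ − 3·√(p̄(1−p̄)/n) = 0.07500 − 3 × 0.02634 = -0.00402 → 0 (negative, so LCL = 0)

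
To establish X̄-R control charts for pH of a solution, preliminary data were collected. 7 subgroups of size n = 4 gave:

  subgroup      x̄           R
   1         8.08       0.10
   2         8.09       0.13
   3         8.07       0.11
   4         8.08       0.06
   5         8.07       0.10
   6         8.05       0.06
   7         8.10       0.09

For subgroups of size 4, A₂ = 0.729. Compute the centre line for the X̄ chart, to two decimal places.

8.08

X̄̄ = (8.08 + 8.09 + 8.07 + 8.08 + 8.07 + 8.05 + 8.10) / 7 = 56.5400 / 7 = 8.0771
CL = X̄̄ = 8.0771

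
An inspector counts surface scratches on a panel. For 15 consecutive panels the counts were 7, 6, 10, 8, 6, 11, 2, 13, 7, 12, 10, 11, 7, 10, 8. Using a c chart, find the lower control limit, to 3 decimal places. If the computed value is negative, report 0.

c̄ = (7 + 6 + 10 + 8 + 6 + 11 + 2 + 13 + 7 + 12 + 10 + 11 + 7 + 10 + 8) / 15 = 128 / 15 = 8.5333
LCL = c̄ − 3√c̄ = 8.5333 − 3 × 2.9212 = -0.2302 → 0 (cannot be negative)

0.000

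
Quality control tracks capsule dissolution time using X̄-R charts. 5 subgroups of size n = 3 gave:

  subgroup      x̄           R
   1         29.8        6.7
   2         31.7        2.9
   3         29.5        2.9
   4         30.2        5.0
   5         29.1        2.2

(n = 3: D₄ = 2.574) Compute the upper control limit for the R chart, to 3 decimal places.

10.142

R̄ = (6.7 + 2.9 + 2.9 + 5.0 + 2.2) / 5 = 19.7000 / 5 = 3.9400
UCL_R = D₄·R̄ = 2.574 × 3.9400 = 10.1416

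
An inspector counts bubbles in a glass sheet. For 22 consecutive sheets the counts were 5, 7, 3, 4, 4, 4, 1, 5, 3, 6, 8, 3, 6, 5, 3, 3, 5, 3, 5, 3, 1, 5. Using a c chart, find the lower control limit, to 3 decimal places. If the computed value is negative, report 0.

c̄ = (5 + 7 + 3 + 4 + 4 + 4 + 1 + 5 + 3 + 6 + 8 + 3 + 6 + 5 + 3 + 3 + 5 + 3 + 5 + 3 + 1 + 5) / 22 = 92 / 22 = 4.1818
LCL = c̄ − 3√c̄ = 4.1818 − 3 × 2.0449 = -1.9530 → 0 (cannot be negative)

0.000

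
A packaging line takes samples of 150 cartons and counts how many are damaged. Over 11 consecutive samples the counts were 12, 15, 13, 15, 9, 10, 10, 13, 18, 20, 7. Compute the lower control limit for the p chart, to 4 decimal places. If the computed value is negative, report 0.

p̄ = Σdᵢ / (k·n) = 142 / (11 × 150) = 0.08606
LCL = p̄ − 3·√(p̄(1−p̄)/n) = 0.08606 − 3 × 0.02290 = 0.01736

0.0174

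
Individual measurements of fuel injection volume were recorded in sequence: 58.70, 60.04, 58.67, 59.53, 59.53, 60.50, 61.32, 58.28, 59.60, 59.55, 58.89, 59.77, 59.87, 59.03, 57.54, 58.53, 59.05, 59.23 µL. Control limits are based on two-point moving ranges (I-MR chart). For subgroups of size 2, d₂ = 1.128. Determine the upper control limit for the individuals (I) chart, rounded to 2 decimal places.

X̄ = (58.70 + 60.04 + 58.67 + 59.53 + 59.53 + 60.50 + 61.32 + 58.28 + 59.60 + 59.55 + 58.89 + 59.77 + 59.87 + 59.03 + 57.54 + 58.53 + 59.05 + 59.23) / 18 = 59.3128
Moving ranges: 1.34, 1.37, 0.86, 0.00, 0.97, 0.82, 3.04, 1.32, 0.05, 0.66, 0.88, 0.10, 0.84, 1.49, 0.99, 0.52, 0.18; M̄R̄ = 15.4300 / 17 = 0.9076
UCL = X̄ + 3·M̄R̄/d₂ = 59.3128 + 3 × 0.9076 / 1.128 = 61.7267

61.73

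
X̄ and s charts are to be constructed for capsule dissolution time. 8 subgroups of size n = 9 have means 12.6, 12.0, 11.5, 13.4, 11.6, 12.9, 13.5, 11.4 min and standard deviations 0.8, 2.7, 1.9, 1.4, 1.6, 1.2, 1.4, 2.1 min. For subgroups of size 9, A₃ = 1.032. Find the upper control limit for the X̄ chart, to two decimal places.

X̄̄ = (12.6 + 12.0 + 11.5 + 13.4 + 11.6 + 12.9 + 13.5 + 11.4) / 8 = 12.3625
s̄ = (0.8 + 2.7 + 1.9 + 1.4 + 1.6 + 1.2 + 1.4 + 2.1) / 8 = 1.6375
UCL = X̄̄ + A₃·s̄ = 12.3625 + 1.032 × 1.6375 = 14.0524

14.05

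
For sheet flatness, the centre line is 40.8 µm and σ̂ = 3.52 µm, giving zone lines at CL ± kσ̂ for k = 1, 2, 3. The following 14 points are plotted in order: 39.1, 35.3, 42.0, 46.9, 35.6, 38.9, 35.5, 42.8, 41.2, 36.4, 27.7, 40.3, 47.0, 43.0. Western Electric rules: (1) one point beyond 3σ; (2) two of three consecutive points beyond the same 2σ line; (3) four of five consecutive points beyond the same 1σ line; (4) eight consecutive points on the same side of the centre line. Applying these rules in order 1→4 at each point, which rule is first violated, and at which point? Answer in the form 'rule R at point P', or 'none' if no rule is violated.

rule 1 at point 11

Zone of each point (C = within 1σ̂, B = 1σ̂–2σ̂, A = 2σ̂–3σ̂, * = beyond 3σ̂; sign = side of CL): 1:-C, 2:-B, 3:+C, 4:+B, 5:-B, 6:-C, 7:-B, 8:+C, 9:+C, 10:-B, 11:-*, 12:-C, 13:+B, 14:+C
Rule 1 (one point beyond the 3σ limits) is satisfied at point 11.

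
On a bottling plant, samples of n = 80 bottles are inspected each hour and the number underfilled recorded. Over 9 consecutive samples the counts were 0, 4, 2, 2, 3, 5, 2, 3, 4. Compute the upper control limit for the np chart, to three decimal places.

7.690

p̄ = Σdᵢ / (k·n) = 25 / (9 × 80) = 0.03472
UCL = np̄ + 3·√(np̄(1−p̄)) = 2.7778 + 3 × √(2.7778×0.96528) = 2.7778 + 3 × 1.6375 = 7.6902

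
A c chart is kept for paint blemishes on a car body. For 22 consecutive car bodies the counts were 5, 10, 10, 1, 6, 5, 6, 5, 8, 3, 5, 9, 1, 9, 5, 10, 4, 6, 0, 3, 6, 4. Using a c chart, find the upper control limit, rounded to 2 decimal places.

c̄ = (5 + 10 + 10 + 1 + 6 + 5 + 6 + 5 + 8 + 3 + 5 + 9 + 1 + 9 + 5 + 10 + 4 + 6 + 0 + 3 + 6 + 4) / 22 = 121 / 22 = 5.5000
UCL = c̄ + 3√c̄ = 5.5000 + 3 × √5.5000 = 5.5000 + 3 × 2.3452 = 12.5356

12.54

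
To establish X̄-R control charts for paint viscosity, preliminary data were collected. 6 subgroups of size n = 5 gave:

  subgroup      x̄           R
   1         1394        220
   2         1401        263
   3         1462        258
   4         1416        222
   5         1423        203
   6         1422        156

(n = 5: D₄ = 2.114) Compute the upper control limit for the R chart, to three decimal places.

R̄ = (220 + 263 + 258 + 222 + 203 + 156) / 6 = 1322.0000 / 6 = 220.3333
UCL_R = D₄·R̄ = 2.114 × 220.3333 = 465.7847

465.785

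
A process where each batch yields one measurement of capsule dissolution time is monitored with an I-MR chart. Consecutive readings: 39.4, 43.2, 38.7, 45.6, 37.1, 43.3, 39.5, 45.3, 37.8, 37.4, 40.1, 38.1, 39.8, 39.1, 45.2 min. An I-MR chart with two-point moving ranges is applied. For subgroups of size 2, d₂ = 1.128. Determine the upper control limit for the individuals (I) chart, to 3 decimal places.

52.152

X̄ = (39.4 + 43.2 + 38.7 + 45.6 + 37.1 + 43.3 + 39.5 + 45.3 + 37.8 + 37.4 + 40.1 + 38.1 + 39.8 + 39.1 + 45.2) / 15 = 40.6400
Moving ranges: 3.8, 4.5, 6.9, 8.5, 6.2, 3.8, 5.8, 7.5, 0.4, 2.7, 2.0, 1.7, 0.7, 6.1; M̄R̄ = 60.6000 / 14 = 4.3286
UCL = X̄ + 3·M̄R̄/d₂ = 40.6400 + 3 × 4.3286 / 1.128 = 52.1522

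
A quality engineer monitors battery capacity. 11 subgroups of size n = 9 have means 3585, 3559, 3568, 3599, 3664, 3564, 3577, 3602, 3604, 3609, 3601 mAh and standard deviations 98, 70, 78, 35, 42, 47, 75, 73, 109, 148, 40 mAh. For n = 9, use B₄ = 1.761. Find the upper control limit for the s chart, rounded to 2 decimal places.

s̄ = (98 + 70 + 78 + 35 + 42 + 47 + 75 + 73 + 109 + 148 + 40) / 11 = 74.0909
UCL_s = B₄·s̄ = 1.761 × 74.0909 = 130.4741

130.47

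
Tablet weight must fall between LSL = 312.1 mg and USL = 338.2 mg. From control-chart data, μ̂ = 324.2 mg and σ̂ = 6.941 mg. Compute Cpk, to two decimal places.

0.58

Cpu = (USL − μ̂) / (3σ̂) = (338.2 − 324.2) / (3 × 6.941) = 0.6723; Cpl = (μ̂ − LSL) / (3σ̂) = (324.2 − 312.1) / (3 × 6.941) = 0.5811; Cpk = min(Cpu, Cpl) = 0.5811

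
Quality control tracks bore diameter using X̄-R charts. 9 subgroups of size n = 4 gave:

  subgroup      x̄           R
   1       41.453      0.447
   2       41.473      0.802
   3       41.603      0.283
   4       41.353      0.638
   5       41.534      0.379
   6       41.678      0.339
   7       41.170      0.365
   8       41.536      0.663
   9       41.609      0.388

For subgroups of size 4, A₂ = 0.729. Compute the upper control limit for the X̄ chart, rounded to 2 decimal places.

X̄̄ = (41.453 + 41.473 + 41.603 + 41.353 + 41.534 + 41.678 + 41.170 + 41.536 + 41.609) / 9 = 373.4090 / 9 = 41.4899
R̄ = (0.447 + 0.802 + 0.283 + 0.638 + 0.379 + 0.339 + 0.365 + 0.663 + 0.388) / 9 = 4.3040 / 9 = 0.4782
UCL = X̄̄ + A₂·R̄ = 41.4899 + 0.729 × 0.4782 = 41.8385

41.84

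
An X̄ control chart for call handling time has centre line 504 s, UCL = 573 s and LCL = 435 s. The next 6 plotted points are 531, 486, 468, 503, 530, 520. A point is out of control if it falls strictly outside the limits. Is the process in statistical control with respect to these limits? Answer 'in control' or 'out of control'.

in control

All 6 points lie within [435, 573].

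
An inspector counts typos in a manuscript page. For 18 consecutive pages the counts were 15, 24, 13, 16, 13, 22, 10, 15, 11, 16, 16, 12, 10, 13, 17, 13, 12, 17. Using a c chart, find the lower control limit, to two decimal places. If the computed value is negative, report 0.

c̄ = (15 + 24 + 13 + 16 + 13 + 22 + 10 + 15 + 11 + 16 + 16 + 12 + 10 + 13 + 17 + 13 + 12 + 17) / 18 = 265 / 18 = 14.7222
LCL = c̄ − 3√c̄ = 14.7222 − 3 × 3.8370 = 3.2114

3.21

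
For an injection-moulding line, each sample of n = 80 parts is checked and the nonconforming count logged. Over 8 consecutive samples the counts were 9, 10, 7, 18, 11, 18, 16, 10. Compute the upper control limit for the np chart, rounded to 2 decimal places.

22.08

p̄ = Σdᵢ / (k·n) = 99 / (8 × 80) = 0.15469
UCL = np̄ + 3·√(np̄(1−p̄)) = 12.3750 + 3 × √(12.3750×0.84531) = 12.3750 + 3 × 3.2343 = 22.0779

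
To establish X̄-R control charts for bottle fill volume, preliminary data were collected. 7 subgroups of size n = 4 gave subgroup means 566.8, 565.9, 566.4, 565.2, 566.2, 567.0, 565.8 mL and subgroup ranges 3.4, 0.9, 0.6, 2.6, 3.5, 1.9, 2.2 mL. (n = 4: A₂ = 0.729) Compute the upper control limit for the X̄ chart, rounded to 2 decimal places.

X̄̄ = (566.8 + 565.9 + 566.4 + 565.2 + 566.2 + 567.0 + 565.8) / 7 = 3963.3000 / 7 = 566.1857
R̄ = (3.4 + 0.9 + 0.6 + 2.6 + 3.5 + 1.9 + 2.2) / 7 = 15.1000 / 7 = 2.1571
UCL = X̄̄ + A₂·R̄ = 566.1857 + 0.729 × 2.1571 = 567.7583

567.76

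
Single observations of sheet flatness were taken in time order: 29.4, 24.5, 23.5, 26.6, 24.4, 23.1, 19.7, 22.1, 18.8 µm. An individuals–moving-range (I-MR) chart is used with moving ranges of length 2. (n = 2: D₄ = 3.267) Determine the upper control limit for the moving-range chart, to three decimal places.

8.821

Moving ranges: 4.9, 1.0, 3.1, 2.2, 1.3, 3.4, 2.4, 3.3; M̄R̄ = 21.6000 / 8 = 2.7000
UCL_MR = D₄·M̄R̄ = 3.267 × 2.7000 = 8.8209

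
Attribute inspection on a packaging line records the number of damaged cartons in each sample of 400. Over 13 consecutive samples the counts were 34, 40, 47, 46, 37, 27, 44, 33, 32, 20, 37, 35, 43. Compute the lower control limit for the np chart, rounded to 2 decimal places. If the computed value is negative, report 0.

19.25

p̄ = Σdᵢ / (k·n) = 475 / (13 × 400) = 0.09135
LCL = np̄ − 3·√(np̄(1−p̄)) = 36.5385 − 3 × 5.7620 = 19.2524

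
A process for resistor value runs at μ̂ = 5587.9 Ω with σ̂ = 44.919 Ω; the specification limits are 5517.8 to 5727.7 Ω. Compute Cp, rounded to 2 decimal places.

0.78

Cp = (USL − LSL) / (6σ̂) = (5727.7 − 5517.8) / (6 × 44.919) = 209.9000 / 269.5140 = 0.7788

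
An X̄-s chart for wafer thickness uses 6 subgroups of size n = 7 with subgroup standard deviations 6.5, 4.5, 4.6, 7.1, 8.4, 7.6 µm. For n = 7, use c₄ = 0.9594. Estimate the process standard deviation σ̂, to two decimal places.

6.72

s̄ = (6.5 + 4.5 + 4.6 + 7.1 + 8.4 + 7.6) / 6 = 6.4500
σ̂ = s̄ / c₄ = 6.4500 / 0.9594 = 6.7230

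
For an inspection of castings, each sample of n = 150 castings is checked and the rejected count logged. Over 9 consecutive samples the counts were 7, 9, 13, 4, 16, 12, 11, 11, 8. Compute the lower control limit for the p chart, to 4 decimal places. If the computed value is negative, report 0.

0.0060

p̄ = Σdᵢ / (k·n) = 91 / (9 × 150) = 0.06741
LCL = p̄ − 3·√(p̄(1−p̄)/n) = 0.06741 − 3 × 0.02047 = 0.00599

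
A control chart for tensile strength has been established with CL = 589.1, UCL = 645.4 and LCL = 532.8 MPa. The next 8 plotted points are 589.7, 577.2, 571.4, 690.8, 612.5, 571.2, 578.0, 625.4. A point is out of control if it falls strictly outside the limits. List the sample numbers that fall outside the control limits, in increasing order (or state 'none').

4

Compare each point to [532.8, 645.4]: sample 4 = 690.8 > UCL.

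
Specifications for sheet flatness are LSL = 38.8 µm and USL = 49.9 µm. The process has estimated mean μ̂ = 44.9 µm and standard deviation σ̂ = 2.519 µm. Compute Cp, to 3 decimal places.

0.734

Cp = (USL − LSL) / (6σ̂) = (49.9 − 38.8) / (6 × 2.519) = 11.1000 / 15.1140 = 0.7344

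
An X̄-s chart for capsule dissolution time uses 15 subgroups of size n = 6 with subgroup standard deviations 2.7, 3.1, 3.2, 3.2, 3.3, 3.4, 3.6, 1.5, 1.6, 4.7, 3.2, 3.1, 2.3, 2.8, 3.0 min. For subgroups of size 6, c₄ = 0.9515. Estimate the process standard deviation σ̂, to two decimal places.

s̄ = (2.7 + 3.1 + 3.2 + 3.2 + 3.3 + 3.4 + 3.6 + 1.5 + 1.6 + 4.7 + 3.2 + 3.1 + 2.3 + 2.8 + 3.0) / 15 = 2.9800
σ̂ = s̄ / c₄ = 2.9800 / 0.9515 = 3.1319

3.13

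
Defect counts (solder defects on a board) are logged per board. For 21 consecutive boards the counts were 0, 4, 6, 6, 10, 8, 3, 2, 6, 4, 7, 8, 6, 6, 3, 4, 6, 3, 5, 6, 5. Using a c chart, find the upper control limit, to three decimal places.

11.946

c̄ = (0 + 4 + 6 + 6 + 10 + 8 + 3 + 2 + 6 + 4 + 7 + 8 + 6 + 6 + 3 + 4 + 6 + 3 + 5 + 6 + 5) / 21 = 108 / 21 = 5.1429
UCL = c̄ + 3√c̄ = 5.1429 + 3 × √5.1429 = 5.1429 + 3 × 2.2678 = 11.9462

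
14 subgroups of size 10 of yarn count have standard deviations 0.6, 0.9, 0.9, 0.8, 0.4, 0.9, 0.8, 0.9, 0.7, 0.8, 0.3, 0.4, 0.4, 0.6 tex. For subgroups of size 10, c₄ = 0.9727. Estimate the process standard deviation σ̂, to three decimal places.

0.690

s̄ = (0.6 + 0.9 + 0.9 + 0.8 + 0.4 + 0.9 + 0.8 + 0.9 + 0.7 + 0.8 + 0.3 + 0.4 + 0.4 + 0.6) / 14 = 0.6714
σ̂ = s̄ / c₄ = 0.6714 / 0.9727 = 0.6903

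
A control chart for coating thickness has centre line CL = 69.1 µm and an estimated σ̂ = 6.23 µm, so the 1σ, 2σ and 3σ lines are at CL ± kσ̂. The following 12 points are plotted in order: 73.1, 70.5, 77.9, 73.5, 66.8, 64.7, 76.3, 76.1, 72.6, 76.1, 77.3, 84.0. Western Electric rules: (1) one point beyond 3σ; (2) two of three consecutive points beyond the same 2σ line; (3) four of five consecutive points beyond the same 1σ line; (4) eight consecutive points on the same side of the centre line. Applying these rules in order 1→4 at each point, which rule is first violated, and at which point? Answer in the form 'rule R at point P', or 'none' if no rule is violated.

Zone of each point (C = within 1σ̂, B = 1σ̂–2σ̂, A = 2σ̂–3σ̂, * = beyond 3σ̂; sign = side of CL): 1:+C, 2:+C, 3:+B, 4:+C, 5:-C, 6:-C, 7:+B, 8:+B, 9:+C, 10:+B, 11:+B, 12:+A
Rule 3 (four of five consecutive points beyond the same 1σ limit) is satisfied at point 11.

rule 3 at point 11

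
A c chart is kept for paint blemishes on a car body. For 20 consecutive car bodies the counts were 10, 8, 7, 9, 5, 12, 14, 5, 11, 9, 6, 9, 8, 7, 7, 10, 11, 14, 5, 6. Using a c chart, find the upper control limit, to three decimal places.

c̄ = (10 + 8 + 7 + 9 + 5 + 12 + 14 + 5 + 11 + 9 + 6 + 9 + 8 + 7 + 7 + 10 + 11 + 14 + 5 + 6) / 20 = 173 / 20 = 8.6500
UCL = c̄ + 3√c̄ = 8.6500 + 3 × √8.6500 = 8.6500 + 3 × 2.9411 = 17.4733

17.473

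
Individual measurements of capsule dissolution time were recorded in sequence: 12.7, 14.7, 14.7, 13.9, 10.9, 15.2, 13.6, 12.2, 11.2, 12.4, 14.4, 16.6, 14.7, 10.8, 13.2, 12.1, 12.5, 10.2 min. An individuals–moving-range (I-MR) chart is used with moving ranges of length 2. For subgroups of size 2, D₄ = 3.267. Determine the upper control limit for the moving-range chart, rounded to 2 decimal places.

Moving ranges: 2.0, 0.0, 0.8, 3.0, 4.3, 1.6, 1.4, 1.0, 1.2, 2.0, 2.2, 1.9, 3.9, 2.4, 1.1, 0.4, 2.3; M̄R̄ = 31.5000 / 17 = 1.8529
UCL_MR = D₄·M̄R̄ = 3.267 × 1.8529 = 6.0536

6.05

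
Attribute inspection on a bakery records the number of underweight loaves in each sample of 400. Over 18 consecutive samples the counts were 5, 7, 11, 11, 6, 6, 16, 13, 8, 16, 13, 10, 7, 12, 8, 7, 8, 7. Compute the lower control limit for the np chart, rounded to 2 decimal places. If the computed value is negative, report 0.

0.36

p̄ = Σdᵢ / (k·n) = 171 / (18 × 400) = 0.02375
LCL = np̄ − 3·√(np̄(1−p̄)) = 9.5000 − 3 × 3.0454 = 0.3638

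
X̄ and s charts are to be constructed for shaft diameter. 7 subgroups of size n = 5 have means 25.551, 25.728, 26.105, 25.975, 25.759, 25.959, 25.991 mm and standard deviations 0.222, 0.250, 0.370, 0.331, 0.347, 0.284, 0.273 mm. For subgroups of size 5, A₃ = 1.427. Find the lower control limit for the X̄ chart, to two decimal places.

25.44

X̄̄ = (25.551 + 25.728 + 26.105 + 25.975 + 25.759 + 25.959 + 25.991) / 7 = 25.8669
s̄ = (0.222 + 0.250 + 0.370 + 0.331 + 0.347 + 0.284 + 0.273) / 7 = 0.2967
LCL = X̄̄ − A₃·s̄ = 25.8669 − 1.427 × 0.2967 = 25.4434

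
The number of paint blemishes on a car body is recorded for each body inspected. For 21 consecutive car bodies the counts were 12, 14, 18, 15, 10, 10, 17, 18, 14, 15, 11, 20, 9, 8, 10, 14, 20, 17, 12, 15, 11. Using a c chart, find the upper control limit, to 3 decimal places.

24.958

c̄ = (12 + 14 + 18 + 15 + 10 + 10 + 17 + 18 + 14 + 15 + 11 + 20 + 9 + 8 + 10 + 14 + 20 + 17 + 12 + 15 + 11) / 21 = 290 / 21 = 13.8095
UCL = c̄ + 3√c̄ = 13.8095 + 3 × √13.8095 = 13.8095 + 3 × 3.7161 = 24.9579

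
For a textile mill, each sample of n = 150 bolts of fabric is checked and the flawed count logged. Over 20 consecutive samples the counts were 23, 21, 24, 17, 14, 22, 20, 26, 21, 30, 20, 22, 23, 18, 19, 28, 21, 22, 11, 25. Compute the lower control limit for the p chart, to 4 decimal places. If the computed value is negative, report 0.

0.0568

p̄ = Σdᵢ / (k·n) = 427 / (20 × 150) = 0.14233
LCL = p̄ − 3·√(p̄(1−p̄)/n) = 0.14233 − 3 × 0.02853 = 0.05675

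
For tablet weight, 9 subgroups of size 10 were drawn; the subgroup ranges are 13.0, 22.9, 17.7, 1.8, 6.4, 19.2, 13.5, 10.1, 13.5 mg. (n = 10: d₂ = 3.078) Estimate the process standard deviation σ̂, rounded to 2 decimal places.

4.26

R̄ = (13.0 + 22.9 + 17.7 + 1.8 + 6.4 + 19.2 + 13.5 + 10.1 + 13.5) / 9 = 13.1222
σ̂ = R̄ / d₂ = 13.1222 / 3.078 = 4.2632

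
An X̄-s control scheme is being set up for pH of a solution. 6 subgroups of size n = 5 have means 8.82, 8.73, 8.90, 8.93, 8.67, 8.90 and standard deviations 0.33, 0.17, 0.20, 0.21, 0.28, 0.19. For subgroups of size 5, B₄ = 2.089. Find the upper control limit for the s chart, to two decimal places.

s̄ = (0.33 + 0.17 + 0.20 + 0.21 + 0.28 + 0.19) / 6 = 0.2300
UCL_s = B₄·s̄ = 2.089 × 0.2300 = 0.4805

0.48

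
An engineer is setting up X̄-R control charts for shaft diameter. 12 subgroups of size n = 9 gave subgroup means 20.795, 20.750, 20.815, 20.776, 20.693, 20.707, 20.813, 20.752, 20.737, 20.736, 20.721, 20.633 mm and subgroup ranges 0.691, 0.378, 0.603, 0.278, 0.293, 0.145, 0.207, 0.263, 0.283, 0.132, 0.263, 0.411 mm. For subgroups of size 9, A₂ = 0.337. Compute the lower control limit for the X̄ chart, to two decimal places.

X̄̄ = (20.795 + 20.750 + 20.815 + 20.776 + 20.693 + 20.707 + 20.813 + 20.752 + 20.737 + 20.736 + 20.721 + 20.633) / 12 = 248.9280 / 12 = 20.7440
R̄ = (0.691 + 0.378 + 0.603 + 0.278 + 0.293 + 0.145 + 0.207 + 0.263 + 0.283 + 0.132 + 0.263 + 0.411) / 12 = 3.9470 / 12 = 0.3289
LCL = X̄̄ − A₂·R̄ = 20.7440 − 0.337 × 0.3289 = 20.6332

20.63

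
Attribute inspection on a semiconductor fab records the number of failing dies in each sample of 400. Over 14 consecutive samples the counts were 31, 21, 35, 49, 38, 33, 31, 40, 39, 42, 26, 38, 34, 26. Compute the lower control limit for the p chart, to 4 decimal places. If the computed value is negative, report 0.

0.0441

p̄ = Σdᵢ / (k·n) = 483 / (14 × 400) = 0.08625
LCL = p̄ − 3·√(p̄(1−p̄)/n) = 0.08625 − 3 × 0.01404 = 0.04414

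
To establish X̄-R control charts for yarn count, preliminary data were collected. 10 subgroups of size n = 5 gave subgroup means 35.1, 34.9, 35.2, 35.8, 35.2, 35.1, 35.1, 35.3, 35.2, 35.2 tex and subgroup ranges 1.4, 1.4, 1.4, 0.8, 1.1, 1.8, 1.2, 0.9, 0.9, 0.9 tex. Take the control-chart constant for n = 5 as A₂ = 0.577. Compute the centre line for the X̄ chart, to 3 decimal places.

X̄̄ = (35.1 + 34.9 + 35.2 + 35.8 + 35.2 + 35.1 + 35.1 + 35.3 + 35.2 + 35.2) / 10 = 352.1000 / 10 = 35.2100
CL = X̄̄ = 35.2100

35.210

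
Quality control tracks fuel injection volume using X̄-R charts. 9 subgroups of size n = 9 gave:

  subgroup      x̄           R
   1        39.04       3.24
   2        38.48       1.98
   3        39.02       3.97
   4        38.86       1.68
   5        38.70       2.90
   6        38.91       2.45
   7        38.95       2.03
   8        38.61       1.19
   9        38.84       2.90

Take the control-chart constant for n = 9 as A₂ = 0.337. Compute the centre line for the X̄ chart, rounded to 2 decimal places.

X̄̄ = (39.04 + 38.48 + 39.02 + 38.86 + 38.70 + 38.91 + 38.95 + 38.61 + 38.84) / 9 = 349.4100 / 9 = 38.8233
CL = X̄̄ = 38.8233

38.82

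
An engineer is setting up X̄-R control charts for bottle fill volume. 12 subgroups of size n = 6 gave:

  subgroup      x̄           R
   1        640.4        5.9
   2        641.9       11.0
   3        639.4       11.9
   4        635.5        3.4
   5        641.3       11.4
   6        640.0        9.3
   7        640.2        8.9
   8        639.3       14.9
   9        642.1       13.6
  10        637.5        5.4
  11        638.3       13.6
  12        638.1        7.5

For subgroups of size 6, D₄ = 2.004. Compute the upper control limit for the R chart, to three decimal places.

R̄ = (5.9 + 11.0 + 11.9 + 3.4 + 11.4 + 9.3 + 8.9 + 14.9 + 13.6 + 5.4 + 13.6 + 7.5) / 12 = 116.8000 / 12 = 9.7333
UCL_R = D₄·R̄ = 2.004 × 9.7333 = 19.5056

19.506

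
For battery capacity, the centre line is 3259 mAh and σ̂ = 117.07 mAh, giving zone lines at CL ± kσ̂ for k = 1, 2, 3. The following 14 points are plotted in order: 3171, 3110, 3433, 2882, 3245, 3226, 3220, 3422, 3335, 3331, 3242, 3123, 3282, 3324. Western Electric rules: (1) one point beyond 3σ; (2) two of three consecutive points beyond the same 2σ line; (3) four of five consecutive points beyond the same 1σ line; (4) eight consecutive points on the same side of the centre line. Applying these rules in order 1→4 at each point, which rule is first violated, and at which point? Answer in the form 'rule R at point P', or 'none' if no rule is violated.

Zone of each point (C = within 1σ̂, B = 1σ̂–2σ̂, A = 2σ̂–3σ̂, * = beyond 3σ̂; sign = side of CL): 1:-C, 2:-B, 3:+B, 4:-*, 5:-C, 6:-C, 7:-C, 8:+B, 9:+C, 10:+C, 11:-C, 12:-B, 13:+C, 14:+C
Rule 1 (one point beyond the 3σ limits) is satisfied at point 4.

rule 1 at point 4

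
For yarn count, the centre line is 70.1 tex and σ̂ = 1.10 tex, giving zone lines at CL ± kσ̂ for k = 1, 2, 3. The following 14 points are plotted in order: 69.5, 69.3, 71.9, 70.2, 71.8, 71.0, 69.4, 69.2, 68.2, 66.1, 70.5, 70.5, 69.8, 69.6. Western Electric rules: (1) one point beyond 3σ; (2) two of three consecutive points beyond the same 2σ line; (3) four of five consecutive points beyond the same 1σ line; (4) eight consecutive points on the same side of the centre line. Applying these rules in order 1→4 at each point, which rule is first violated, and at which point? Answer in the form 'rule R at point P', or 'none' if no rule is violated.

rule 1 at point 10

Zone of each point (C = within 1σ̂, B = 1σ̂–2σ̂, A = 2σ̂–3σ̂, * = beyond 3σ̂; sign = side of CL): 1:-C, 2:-C, 3:+B, 4:+C, 5:+B, 6:+C, 7:-C, 8:-C, 9:-B, 10:-*, 11:+C, 12:+C, 13:-C, 14:-C
Rule 1 (one point beyond the 3σ limits) is satisfied at point 10.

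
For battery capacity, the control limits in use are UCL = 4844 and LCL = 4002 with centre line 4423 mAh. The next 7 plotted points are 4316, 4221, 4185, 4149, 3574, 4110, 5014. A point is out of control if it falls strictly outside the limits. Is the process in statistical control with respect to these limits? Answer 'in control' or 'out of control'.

Compare each point to [4002, 4844]: sample 5 = 3574 < LCL; sample 7 = 5014 > UCL.

out of control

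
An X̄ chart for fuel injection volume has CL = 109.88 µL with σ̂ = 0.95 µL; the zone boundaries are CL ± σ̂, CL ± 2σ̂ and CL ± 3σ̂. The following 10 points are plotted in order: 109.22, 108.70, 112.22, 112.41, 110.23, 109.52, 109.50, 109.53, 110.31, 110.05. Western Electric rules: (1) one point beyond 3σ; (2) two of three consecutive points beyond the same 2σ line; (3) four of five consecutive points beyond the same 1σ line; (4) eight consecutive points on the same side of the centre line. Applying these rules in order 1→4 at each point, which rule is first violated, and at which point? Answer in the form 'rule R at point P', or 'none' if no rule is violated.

rule 2 at point 4

Zone of each point (C = within 1σ̂, B = 1σ̂–2σ̂, A = 2σ̂–3σ̂, * = beyond 3σ̂; sign = side of CL): 1:-C, 2:-B, 3:+A, 4:+A, 5:+C, 6:-C, 7:-C, 8:-C, 9:+C, 10:+C
Rule 2 (two of three consecutive points beyond the same 2σ limit) is satisfied at point 4.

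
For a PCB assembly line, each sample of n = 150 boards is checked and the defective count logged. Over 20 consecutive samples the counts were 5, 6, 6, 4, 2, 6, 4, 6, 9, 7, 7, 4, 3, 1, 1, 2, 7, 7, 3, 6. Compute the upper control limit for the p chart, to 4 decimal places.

p̄ = Σdᵢ / (k·n) = 96 / (20 × 150) = 0.03200
UCL = p̄ + 3·√(p̄(1−p̄)/n) = 0.03200 + 3 × √(0.03200×0.96800/150) = 0.03200 + 3 × 0.01437 = 0.07511

0.0751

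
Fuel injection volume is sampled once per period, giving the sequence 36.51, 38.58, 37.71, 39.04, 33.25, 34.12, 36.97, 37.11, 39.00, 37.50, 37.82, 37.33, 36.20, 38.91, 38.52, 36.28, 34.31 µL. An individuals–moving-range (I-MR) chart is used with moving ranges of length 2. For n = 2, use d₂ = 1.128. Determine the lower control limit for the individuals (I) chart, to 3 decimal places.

X̄ = (36.51 + 38.58 + 37.71 + 39.04 + 33.25 + 34.12 + 36.97 + 37.11 + 39.00 + 37.50 + 37.82 + 37.33 + 36.20 + 38.91 + 38.52 + 36.28 + 34.31) / 17 = 37.0094
Moving ranges: 2.07, 0.87, 1.33, 5.79, 0.87, 2.85, 0.14, 1.89, 1.50, 0.32, 0.49, 1.13, 2.71, 0.39, 2.24, 1.97; M̄R̄ = 26.5600 / 16 = 1.6600
LCL = X̄ − 3·M̄R̄/d₂ = 37.0094 − 3 × 1.6600 / 1.128 = 32.5945

32.595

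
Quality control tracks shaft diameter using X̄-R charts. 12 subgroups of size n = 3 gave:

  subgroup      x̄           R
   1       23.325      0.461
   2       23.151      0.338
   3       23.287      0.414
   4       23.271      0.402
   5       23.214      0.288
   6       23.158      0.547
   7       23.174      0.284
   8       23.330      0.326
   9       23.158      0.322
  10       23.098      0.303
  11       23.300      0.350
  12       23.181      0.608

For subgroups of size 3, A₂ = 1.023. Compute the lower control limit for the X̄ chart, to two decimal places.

X̄̄ = (23.325 + 23.151 + 23.287 + 23.271 + 23.214 + 23.158 + 23.174 + 23.330 + 23.158 + 23.098 + 23.300 + 23.181) / 12 = 278.6470 / 12 = 23.2206
R̄ = (0.461 + 0.338 + 0.414 + 0.402 + 0.288 + 0.547 + 0.284 + 0.326 + 0.322 + 0.303 + 0.350 + 0.608) / 12 = 4.6430 / 12 = 0.3869
LCL = X̄̄ − A₂·R̄ = 23.2206 − 1.023 × 0.3869 = 22.8248

22.82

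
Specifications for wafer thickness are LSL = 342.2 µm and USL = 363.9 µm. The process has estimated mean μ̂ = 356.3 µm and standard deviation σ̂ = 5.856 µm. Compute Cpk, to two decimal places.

Cpu = (USL − μ̂) / (3σ̂) = (363.9 − 356.3) / (3 × 5.856) = 0.4326; Cpl = (μ̂ − LSL) / (3σ̂) = (356.3 − 342.2) / (3 × 5.856) = 0.8026; Cpk = min(Cpu, Cpl) = 0.4326

0.43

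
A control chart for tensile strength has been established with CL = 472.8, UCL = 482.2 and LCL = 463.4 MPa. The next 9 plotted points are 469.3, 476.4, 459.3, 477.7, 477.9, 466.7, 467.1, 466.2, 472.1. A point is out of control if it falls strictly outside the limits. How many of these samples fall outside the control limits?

Compare each point to [463.4, 482.2]: sample 3 = 459.3 < LCL.

1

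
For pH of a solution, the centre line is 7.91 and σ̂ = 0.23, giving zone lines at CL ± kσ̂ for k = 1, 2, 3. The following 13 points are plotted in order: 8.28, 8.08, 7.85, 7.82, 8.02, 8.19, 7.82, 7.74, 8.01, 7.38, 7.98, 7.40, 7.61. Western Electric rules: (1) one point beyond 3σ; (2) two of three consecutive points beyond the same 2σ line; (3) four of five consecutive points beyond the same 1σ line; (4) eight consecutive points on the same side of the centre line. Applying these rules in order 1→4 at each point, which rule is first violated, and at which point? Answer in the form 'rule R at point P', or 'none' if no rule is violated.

Zone of each point (C = within 1σ̂, B = 1σ̂–2σ̂, A = 2σ̂–3σ̂, * = beyond 3σ̂; sign = side of CL): 1:+B, 2:+C, 3:-C, 4:-C, 5:+C, 6:+B, 7:-C, 8:-C, 9:+C, 10:-A, 11:+C, 12:-A, 13:-B
Rule 2 (two of three consecutive points beyond the same 2σ limit) is satisfied at point 12.

rule 2 at point 12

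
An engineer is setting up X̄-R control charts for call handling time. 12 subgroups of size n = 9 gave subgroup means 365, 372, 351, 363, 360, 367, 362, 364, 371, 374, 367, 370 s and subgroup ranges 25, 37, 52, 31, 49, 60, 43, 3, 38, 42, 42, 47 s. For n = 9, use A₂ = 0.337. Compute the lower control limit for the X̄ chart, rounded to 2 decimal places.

352.33

X̄̄ = (365 + 372 + 351 + 363 + 360 + 367 + 362 + 364 + 371 + 374 + 367 + 370) / 12 = 4386.0000 / 12 = 365.5000
R̄ = (25 + 37 + 52 + 31 + 49 + 60 + 43 + 3 + 38 + 42 + 42 + 47) / 12 = 469.0000 / 12 = 39.0833
LCL = X̄̄ − A₂·R̄ = 365.5000 − 0.337 × 39.0833 = 352.3289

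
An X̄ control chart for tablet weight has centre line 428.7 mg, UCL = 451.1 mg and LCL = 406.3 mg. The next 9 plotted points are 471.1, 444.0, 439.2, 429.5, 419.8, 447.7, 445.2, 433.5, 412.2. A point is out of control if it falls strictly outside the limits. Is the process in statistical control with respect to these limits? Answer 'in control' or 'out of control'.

out of control

Compare each point to [406.3, 451.1]: sample 1 = 471.1 > UCL.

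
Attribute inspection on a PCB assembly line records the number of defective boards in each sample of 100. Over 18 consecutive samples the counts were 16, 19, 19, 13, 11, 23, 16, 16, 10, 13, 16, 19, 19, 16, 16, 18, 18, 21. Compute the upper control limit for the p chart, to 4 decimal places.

0.2778

p̄ = Σdᵢ / (k·n) = 299 / (18 × 100) = 0.16611
UCL = p̄ + 3·√(p̄(1−p̄)/n) = 0.16611 + 3 × √(0.16611×0.83389/100) = 0.16611 + 3 × 0.03722 = 0.27777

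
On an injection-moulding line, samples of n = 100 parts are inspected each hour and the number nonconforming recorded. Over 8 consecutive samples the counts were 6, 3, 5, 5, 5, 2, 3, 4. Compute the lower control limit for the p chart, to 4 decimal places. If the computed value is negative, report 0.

0.0000

p̄ = Σdᵢ / (k·n) = 33 / (8 × 100) = 0.04125
LCL = p̄ − 3·√(p̄(1−p̄)/n) = 0.04125 − 3 × 0.01989 = -0.01841 → 0 (negative, so LCL = 0)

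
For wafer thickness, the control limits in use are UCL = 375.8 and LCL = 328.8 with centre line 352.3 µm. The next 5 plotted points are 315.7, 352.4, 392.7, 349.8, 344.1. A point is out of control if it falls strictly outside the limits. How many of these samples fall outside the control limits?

2

Compare each point to [328.8, 375.8]: sample 1 = 315.7 < LCL; sample 3 = 392.7 > UCL.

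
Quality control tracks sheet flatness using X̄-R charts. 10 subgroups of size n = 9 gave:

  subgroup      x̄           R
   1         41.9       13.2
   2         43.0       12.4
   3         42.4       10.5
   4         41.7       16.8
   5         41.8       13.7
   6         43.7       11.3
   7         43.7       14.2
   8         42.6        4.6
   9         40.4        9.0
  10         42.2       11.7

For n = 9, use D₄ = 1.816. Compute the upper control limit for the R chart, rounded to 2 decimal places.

21.32

R̄ = (13.2 + 12.4 + 10.5 + 16.8 + 13.7 + 11.3 + 14.2 + 4.6 + 9.0 + 11.7) / 10 = 117.4000 / 10 = 11.7400
UCL_R = D₄·R̄ = 1.816 × 11.7400 = 21.3198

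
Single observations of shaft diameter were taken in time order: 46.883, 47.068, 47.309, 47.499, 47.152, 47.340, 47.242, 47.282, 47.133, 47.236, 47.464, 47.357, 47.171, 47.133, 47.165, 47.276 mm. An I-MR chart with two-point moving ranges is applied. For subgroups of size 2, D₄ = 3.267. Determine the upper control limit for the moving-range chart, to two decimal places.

0.49

Moving ranges: 0.185, 0.241, 0.190, 0.347, 0.188, 0.098, 0.040, 0.149, 0.103, 0.228, 0.107, 0.186, 0.038, 0.032, 0.111; M̄R̄ = 2.2430 / 15 = 0.1495
UCL_MR = D₄·M̄R̄ = 3.267 × 0.1495 = 0.4885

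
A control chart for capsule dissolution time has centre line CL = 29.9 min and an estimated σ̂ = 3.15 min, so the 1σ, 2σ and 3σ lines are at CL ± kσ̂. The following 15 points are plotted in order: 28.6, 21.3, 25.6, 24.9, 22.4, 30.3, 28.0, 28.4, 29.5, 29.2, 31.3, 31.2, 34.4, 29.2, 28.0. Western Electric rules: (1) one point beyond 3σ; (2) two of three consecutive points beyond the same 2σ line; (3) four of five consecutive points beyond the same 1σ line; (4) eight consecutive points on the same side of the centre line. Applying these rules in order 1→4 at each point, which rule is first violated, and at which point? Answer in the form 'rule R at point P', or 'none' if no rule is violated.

rule 3 at point 5

Zone of each point (C = within 1σ̂, B = 1σ̂–2σ̂, A = 2σ̂–3σ̂, * = beyond 3σ̂; sign = side of CL): 1:-C, 2:-A, 3:-B, 4:-B, 5:-A, 6:+C, 7:-C, 8:-C, 9:-C, 10:-C, 11:+C, 12:+C, 13:+B, 14:-C, 15:-C
Rule 3 (four of five consecutive points beyond the same 1σ limit) is satisfied at point 5.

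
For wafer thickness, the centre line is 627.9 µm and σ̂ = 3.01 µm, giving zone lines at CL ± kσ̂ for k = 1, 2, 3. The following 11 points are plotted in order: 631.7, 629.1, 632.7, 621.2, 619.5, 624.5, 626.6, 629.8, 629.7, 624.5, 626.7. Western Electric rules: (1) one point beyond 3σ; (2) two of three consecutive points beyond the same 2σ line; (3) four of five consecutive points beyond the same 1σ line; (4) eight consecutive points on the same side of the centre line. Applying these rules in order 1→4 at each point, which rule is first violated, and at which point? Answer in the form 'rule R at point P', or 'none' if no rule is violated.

rule 2 at point 5

Zone of each point (C = within 1σ̂, B = 1σ̂–2σ̂, A = 2σ̂–3σ̂, * = beyond 3σ̂; sign = side of CL): 1:+B, 2:+C, 3:+B, 4:-A, 5:-A, 6:-B, 7:-C, 8:+C, 9:+C, 10:-B, 11:-C
Rule 2 (two of three consecutive points beyond the same 2σ limit) is satisfied at point 5.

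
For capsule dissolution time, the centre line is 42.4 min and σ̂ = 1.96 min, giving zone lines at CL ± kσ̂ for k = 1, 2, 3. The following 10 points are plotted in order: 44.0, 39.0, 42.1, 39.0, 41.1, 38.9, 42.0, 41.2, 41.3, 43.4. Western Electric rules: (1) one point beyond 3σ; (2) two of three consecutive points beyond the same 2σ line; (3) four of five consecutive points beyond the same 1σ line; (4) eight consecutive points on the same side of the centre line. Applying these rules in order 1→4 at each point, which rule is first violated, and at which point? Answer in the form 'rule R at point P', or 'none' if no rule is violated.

rule 4 at point 9

Zone of each point (C = within 1σ̂, B = 1σ̂–2σ̂, A = 2σ̂–3σ̂, * = beyond 3σ̂; sign = side of CL): 1:+C, 2:-B, 3:-C, 4:-B, 5:-C, 6:-B, 7:-C, 8:-C, 9:-C, 10:+C
Rule 4 (eight consecutive points on the same side of the centre line) is satisfied at point 9.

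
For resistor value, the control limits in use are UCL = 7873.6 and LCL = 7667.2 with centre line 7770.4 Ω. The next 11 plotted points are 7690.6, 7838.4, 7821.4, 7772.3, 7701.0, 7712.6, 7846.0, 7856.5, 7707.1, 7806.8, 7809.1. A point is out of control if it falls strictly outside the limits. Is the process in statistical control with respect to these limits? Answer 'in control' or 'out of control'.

All 11 points lie within [7667.2, 7873.6].

in control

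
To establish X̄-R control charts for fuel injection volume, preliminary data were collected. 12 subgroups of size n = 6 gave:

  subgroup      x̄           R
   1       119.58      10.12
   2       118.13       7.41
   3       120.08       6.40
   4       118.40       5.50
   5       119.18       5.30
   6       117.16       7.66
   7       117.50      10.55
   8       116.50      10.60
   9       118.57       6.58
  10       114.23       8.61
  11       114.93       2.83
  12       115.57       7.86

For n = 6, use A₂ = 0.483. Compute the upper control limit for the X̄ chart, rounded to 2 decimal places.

121.08

X̄̄ = (119.58 + 118.13 + 120.08 + 118.40 + 119.18 + 117.16 + 117.50 + 116.50 + 118.57 + 114.23 + 114.93 + 115.57) / 12 = 1409.8300 / 12 = 117.4858
R̄ = (10.12 + 7.41 + 6.40 + 5.50 + 5.30 + 7.66 + 10.55 + 10.60 + 6.58 + 8.61 + 2.83 + 7.86) / 12 = 89.4200 / 12 = 7.4517
UCL = X̄̄ + A₂·R̄ = 117.4858 + 0.483 × 7.4517 = 121.0850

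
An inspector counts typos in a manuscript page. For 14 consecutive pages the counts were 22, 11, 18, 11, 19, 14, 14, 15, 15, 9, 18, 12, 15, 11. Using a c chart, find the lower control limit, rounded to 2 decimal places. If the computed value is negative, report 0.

3.12

c̄ = (22 + 11 + 18 + 11 + 19 + 14 + 14 + 15 + 15 + 9 + 18 + 12 + 15 + 11) / 14 = 204 / 14 = 14.5714
LCL = c̄ − 3√c̄ = 14.5714 − 3 × 3.8173 = 3.1197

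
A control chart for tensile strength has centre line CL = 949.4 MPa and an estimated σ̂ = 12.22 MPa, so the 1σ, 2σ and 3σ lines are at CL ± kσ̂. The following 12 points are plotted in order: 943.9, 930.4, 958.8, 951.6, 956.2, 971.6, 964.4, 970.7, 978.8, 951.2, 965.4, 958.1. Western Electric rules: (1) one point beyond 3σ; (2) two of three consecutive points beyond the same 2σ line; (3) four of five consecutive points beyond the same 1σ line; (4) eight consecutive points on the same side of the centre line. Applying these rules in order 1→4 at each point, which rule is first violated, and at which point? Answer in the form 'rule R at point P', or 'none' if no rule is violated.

rule 3 at point 9

Zone of each point (C = within 1σ̂, B = 1σ̂–2σ̂, A = 2σ̂–3σ̂, * = beyond 3σ̂; sign = side of CL): 1:-C, 2:-B, 3:+C, 4:+C, 5:+C, 6:+B, 7:+B, 8:+B, 9:+A, 10:+C, 11:+B, 12:+C
Rule 3 (four of five consecutive points beyond the same 1σ limit) is satisfied at point 9.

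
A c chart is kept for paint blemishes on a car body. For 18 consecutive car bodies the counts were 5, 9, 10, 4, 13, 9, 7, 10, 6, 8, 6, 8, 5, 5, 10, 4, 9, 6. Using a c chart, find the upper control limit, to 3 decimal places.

c̄ = (5 + 9 + 10 + 4 + 13 + 9 + 7 + 10 + 6 + 8 + 6 + 8 + 5 + 5 + 10 + 4 + 9 + 6) / 18 = 134 / 18 = 7.4444
UCL = c̄ + 3√c̄ = 7.4444 + 3 × √7.4444 = 7.4444 + 3 × 2.7285 = 15.6298

15.630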